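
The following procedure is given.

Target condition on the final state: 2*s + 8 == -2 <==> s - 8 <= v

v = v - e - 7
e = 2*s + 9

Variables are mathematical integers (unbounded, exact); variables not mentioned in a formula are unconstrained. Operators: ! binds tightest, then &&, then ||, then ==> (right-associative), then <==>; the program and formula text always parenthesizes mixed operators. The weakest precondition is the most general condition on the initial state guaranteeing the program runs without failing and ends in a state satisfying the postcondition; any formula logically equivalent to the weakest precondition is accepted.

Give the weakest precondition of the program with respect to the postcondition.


Working backward. After the program, the postcondition 2*s + 8 == -2 <==> s - 8 <= v must hold; in canonical form it is 2*s == -10 <==> s <= v + 8.
Before e := 2*s + 9: 2*s == -10 <==> s <= v + 8
Before v := v - e - 7: 2*s == -10 <==> e + s <= v + 1
Answer: WP = 2*s == -10 <==> e + s <= v + 1


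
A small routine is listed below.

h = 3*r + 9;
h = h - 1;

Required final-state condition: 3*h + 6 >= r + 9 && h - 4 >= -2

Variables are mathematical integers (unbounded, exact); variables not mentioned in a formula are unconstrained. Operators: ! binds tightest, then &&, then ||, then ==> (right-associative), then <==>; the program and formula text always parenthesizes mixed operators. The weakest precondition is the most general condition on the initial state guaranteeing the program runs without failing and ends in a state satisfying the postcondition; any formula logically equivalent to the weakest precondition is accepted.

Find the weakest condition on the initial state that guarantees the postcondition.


Working backward. After the program, the postcondition 3*h + 6 >= r + 9 && h - 4 >= -2 must hold; in canonical form it is 3*h >= r + 3 && h >= 2.
Before h := h - 1: 3*h >= r + 6 && h >= 3
Before h := 3*r + 9: 8*r >= -21 && 3*r >= -6
Answer: WP = 8*r >= -21 && 3*r >= -6


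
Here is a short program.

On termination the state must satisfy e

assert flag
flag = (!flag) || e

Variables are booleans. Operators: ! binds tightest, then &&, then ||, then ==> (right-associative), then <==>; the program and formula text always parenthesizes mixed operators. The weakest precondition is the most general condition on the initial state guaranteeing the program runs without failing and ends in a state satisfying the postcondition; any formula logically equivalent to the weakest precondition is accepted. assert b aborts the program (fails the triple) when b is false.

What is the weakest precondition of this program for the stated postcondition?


Working backward. After the program, e must hold.
Before flag := (!flag) || e: e
Before assert flag: flag && e
Answer: WP = flag && e


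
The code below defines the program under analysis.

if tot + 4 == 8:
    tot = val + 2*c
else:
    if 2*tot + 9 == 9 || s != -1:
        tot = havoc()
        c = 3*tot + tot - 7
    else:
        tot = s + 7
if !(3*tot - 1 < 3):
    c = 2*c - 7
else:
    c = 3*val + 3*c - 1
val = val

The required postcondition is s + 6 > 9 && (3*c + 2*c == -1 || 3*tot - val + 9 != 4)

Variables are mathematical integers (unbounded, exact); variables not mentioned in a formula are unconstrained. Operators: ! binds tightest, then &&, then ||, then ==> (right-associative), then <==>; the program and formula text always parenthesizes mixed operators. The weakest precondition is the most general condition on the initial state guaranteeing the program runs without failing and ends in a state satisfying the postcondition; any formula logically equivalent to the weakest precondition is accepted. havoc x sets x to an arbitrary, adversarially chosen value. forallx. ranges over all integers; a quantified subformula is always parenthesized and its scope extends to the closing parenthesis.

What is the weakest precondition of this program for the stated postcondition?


Working backward. After the program, the postcondition s + 6 > 9 && (3*c + 2*c == -1 || 3*tot - val + 9 != 4) must hold; in canonical form it is s > 3 && (5*c == -1 || 3*tot != val - 5).
Before val := val: s > 3 && (5*c == -1 || 3*tot != val - 5)
Then branch requires s > 3 && (10*c == 34 || 3*tot != val - 5); else branch requires s > 3 && (15*c + 15*val == 4 || 3*tot != val - 5).
Before the if: ((!(3*tot < 4)) ==> (s > 3 && (10*c == 34 || 3*tot != val - 5))) && (3*tot < 4 ==> (s > 3 && (15*c + 15*val == 4 || 3*tot != val - 5)))
Then branch requires ((!(6*c + 3*val < 4)) ==> (s > 3 && (10*c == 34 || 6*c + 2*val != -5))) && (6*c + 3*val < 4 ==> (s > 3 && (15*c + 15*val == 4 || 6*c + 2*val != -5))); else branch requires ((2*tot == 0 || s != -1) ==> (forall tot_1. (((!(3*tot_1 < 4)) ==> (s > 3 && (40*tot_1 == 104 || 3*tot_1 != val - 5))) && (3*tot_1 < 4 ==> (s > 3 && (60*tot_1 + 15*val == 109 || 3*tot_1 != val - 5)))))) && ((!(2*tot == 0 || s != -1)) ==> (((!(3*s < -17)) ==> (s > 3 && (10*c == 34 || 3*s != val - 26))) && (3*s < -17 ==> (s > 3 && (15*c + 15*val == 4 || 3*s != val - 26))))).
Before the if: (tot == 4 ==> (((!(6*c + 3*val < 4)) ==> (s > 3 && (10*c == 34 || 6*c + 2*val != -5))) && (6*c + 3*val < 4 ==> (s > 3 && (15*c + 15*val == 4 || 6*c + 2*val != -5))))) && ((!(tot == 4)) ==> (((2*tot == 0 || s != -1) ==> (forall tot_1. (((!(3*tot_1 < 4)) ==> (s > 3 && (40*tot_1 == 104 || 3*tot_1 != val - 5))) && (3*tot_1 < 4 ==> (s > 3 && (60*tot_1 + 15*val == 109 || 3*tot_1 != val - 5)))))) && ((!(2*tot == 0 || s != -1)) ==> (((!(3*s < -17)) ==> (s > 3 && (10*c == 34 || 3*s != val - 26))) && (3*s < -17 ==> (s > 3 && (15*c + 15*val == 4 || 3*s != val - 26)))))))
Answer: WP = (tot == 4 ==> (((!(6*c + 3*val < 4)) ==> (s > 3 && (10*c == 34 || 6*c + 2*val != -5))) && (6*c + 3*val < 4 ==> (s > 3 && (15*c + 15*val == 4 || 6*c + 2*val != -5))))) && ((!(tot == 4)) ==> (((2*tot == 0 || s != -1) ==> (forall tot_1. (((!(3*tot_1 < 4)) ==> (s > 3 && (40*tot_1 == 104 || 3*tot_1 != val - 5))) && (3*tot_1 < 4 ==> (s > 3 && (60*tot_1 + 15*val == 109 || 3*tot_1 != val - 5)))))) && ((!(2*tot == 0 || s != -1)) ==> (((!(3*s < -17)) ==> (s > 3 && (10*c == 34 || 3*s != val - 26))) && (3*s < -17 ==> (s > 3 && (15*c + 15*val == 4 || 3*s != val - 26)))))))


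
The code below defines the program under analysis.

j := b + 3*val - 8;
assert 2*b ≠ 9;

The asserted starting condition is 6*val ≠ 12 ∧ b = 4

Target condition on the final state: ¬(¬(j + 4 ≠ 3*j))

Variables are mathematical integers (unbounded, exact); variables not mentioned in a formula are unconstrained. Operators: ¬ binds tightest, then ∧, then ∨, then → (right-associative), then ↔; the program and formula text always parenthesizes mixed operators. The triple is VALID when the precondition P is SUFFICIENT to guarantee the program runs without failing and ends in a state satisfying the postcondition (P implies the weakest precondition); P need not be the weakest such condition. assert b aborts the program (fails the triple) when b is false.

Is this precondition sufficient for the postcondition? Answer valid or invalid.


Working backward. After the program, the postcondition ¬(¬(j + 4 ≠ 3*j)) must hold; in canonical form it is 2*j ≠ 4.
Before assert 2*b ≠ 9: 2*b ≠ 9 ∧ 2*j ≠ 4
Before j := b + 3*val - 8: 2*b ≠ 9 ∧ 2*b + 6*val ≠ 20
The weakest precondition is 2*b ≠ 9 ∧ 2*b + 6*val ≠ 20.
Check whether 6*val ≠ 12 ∧ b = 4 implies it.
Every state satisfying the precondition satisfies the weakest precondition: the implication holds.
Answer: valid


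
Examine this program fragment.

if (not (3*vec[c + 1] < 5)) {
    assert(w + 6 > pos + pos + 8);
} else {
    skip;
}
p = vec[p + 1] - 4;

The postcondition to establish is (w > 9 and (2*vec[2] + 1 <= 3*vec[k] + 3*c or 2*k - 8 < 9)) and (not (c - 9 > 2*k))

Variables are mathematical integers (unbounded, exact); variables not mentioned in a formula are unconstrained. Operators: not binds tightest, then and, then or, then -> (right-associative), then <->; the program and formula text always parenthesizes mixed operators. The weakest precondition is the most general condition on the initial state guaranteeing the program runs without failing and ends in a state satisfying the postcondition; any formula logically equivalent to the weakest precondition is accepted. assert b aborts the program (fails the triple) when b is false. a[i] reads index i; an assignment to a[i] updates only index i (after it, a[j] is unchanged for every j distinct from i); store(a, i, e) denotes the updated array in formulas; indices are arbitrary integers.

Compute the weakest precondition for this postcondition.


Working backward. After the program, the postcondition (w > 9 and (2*vec[2] + 1 <= 3*vec[k] + 3*c or 2*k - 8 < 9)) and (not (c - 9 > 2*k)) must hold; in canonical form it is w > 9 and (2*vec[2] <= 3*vec[k] + 3*c - 1 or 2*k < 17) and (not (c > 2*k + 9)).
Before p := vec[p + 1] - 4: w > 9 and (2*vec[2] <= 3*vec[k] + 3*c - 1 or 2*k < 17) and (not (c > 2*k + 9))
Then branch requires w > 2*pos + 2 and w > 9 and (2*vec[2] <= 3*vec[k] + 3*c - 1 or 2*k < 17) and (not (c > 2*k + 9)); else branch requires w > 9 and (2*vec[2] <= 3*vec[k] + 3*c - 1 or 2*k < 17) and (not (c > 2*k + 9)).
Before the if: ((not (3*vec[c + 1] < 5)) -> (w > 2*pos + 2 and w > 9 and (2*vec[2] <= 3*vec[k] + 3*c - 1 or 2*k < 17) and (not (c > 2*k + 9)))) and (3*vec[c + 1] < 5 -> (w > 9 and (2*vec[2] <= 3*vec[k] + 3*c - 1 or 2*k < 17) and (not (c > 2*k + 9))))
Answer: WP = ((not (3*vec[c + 1] < 5)) -> (w > 2*pos + 2 and w > 9 and (2*vec[2] <= 3*vec[k] + 3*c - 1 or 2*k < 17) and (not (c > 2*k + 9)))) and (3*vec[c + 1] < 5 -> (w > 9 and (2*vec[2] <= 3*vec[k] + 3*c - 1 or 2*k < 17) and (not (c > 2*k + 9))))


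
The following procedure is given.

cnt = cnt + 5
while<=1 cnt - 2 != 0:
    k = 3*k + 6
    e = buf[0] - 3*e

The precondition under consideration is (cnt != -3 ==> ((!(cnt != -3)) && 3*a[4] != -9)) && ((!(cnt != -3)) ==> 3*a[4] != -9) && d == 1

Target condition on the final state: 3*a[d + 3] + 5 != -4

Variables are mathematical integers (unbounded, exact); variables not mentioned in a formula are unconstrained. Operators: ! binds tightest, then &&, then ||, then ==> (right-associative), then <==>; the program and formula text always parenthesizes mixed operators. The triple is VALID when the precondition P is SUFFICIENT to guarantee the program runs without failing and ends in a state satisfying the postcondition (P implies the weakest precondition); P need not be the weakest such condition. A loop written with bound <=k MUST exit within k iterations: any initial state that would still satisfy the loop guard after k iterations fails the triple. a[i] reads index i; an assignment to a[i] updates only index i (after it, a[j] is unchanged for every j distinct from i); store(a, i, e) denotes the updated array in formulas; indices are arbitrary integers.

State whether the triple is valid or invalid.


Working backward. After the program, the postcondition 3*a[d + 3] + 5 != -4 must hold; in canonical form it is 3*a[d + 3] != -9.
Before the loop (bound <=1), unroll the exhaustion recursion (WP_0 = exit-now case; WP_j = one more guarded iteration, up to j = 1):
  WP_0: (!(cnt != 2)) && 3*a[d + 3] != -9
  WP_1: (cnt != 2 ==> ((!(cnt != 2)) && 3*a[d + 3] != -9)) && ((!(cnt != 2)) ==> 3*a[d + 3] != -9)
So before the loop: (cnt != 2 ==> ((!(cnt != 2)) && 3*a[d + 3] != -9)) && ((!(cnt != 2)) ==> 3*a[d + 3] != -9)
Before cnt := cnt + 5: (cnt != -3 ==> ((!(cnt != -3)) && 3*a[d + 3] != -9)) && ((!(cnt != -3)) ==> 3*a[d + 3] != -9)
The weakest precondition is (cnt != -3 ==> ((!(cnt != -3)) && 3*a[d + 3] != -9)) && ((!(cnt != -3)) ==> 3*a[d + 3] != -9).
Check whether (cnt != -3 ==> ((!(cnt != -3)) && 3*a[4] != -9)) && ((!(cnt != -3)) ==> 3*a[4] != -9) && d == 1 implies it.
Every state satisfying the precondition satisfies the weakest precondition: the implication holds.
Answer: valid


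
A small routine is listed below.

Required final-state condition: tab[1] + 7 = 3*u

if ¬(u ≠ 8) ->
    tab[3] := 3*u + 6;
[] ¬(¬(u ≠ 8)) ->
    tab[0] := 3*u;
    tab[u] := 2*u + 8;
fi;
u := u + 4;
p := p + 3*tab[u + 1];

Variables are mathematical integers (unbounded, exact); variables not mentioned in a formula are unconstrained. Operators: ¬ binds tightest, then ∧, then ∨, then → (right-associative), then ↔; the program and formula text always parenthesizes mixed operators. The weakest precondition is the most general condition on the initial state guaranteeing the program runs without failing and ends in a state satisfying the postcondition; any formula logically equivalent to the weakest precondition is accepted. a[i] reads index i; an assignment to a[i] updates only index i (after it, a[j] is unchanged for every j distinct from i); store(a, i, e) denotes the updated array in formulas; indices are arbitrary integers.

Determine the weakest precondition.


Working backward. After the program, the postcondition tab[1] + 7 = 3*u must hold; in canonical form it is tab[1] = 3*u - 7.
Before p := p + 3*tab[u + 1]: tab[1] = 3*u - 7
Before u := u + 4: tab[1] = 3*u + 5
Then branch requires tab[1] = 3*u + 5; else branch requires store(store(tab, 0, 3*u), u, 2*u + 8)[1] = 3*u + 5.
Before the if: ((¬(u ≠ 8)) → tab[1] = 3*u + 5) ∧ (u ≠ 8 → store(store(tab, 0, 3*u), u, 2*u + 8)[1] = 3*u + 5)
Answer: WP = ((¬(u ≠ 8)) → tab[1] = 3*u + 5) ∧ (u ≠ 8 → store(store(tab, 0, 3*u), u, 2*u + 8)[1] = 3*u + 5)


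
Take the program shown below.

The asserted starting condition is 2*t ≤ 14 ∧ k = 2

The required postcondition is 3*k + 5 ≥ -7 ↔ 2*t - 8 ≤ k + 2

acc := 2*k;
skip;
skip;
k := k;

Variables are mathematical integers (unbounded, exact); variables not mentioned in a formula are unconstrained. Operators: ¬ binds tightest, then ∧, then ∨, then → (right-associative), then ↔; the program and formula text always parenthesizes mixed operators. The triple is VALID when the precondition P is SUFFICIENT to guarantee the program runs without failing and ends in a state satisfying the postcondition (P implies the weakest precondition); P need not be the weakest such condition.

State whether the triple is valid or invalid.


Working backward. After the program, the postcondition 3*k + 5 ≥ -7 ↔ 2*t - 8 ≤ k + 2 must hold; in canonical form it is 3*k ≥ -12 ↔ 2*t ≤ k + 10.
Before k := k: 3*k ≥ -12 ↔ 2*t ≤ k + 10
Before skip: 3*k ≥ -12 ↔ 2*t ≤ k + 10
Before skip: 3*k ≥ -12 ↔ 2*t ≤ k + 10
Before acc := 2*k: 3*k ≥ -12 ↔ 2*t ≤ k + 10
The weakest precondition is 3*k ≥ -12 ↔ 2*t ≤ k + 10.
Check whether 2*t ≤ 14 ∧ k = 2 implies it.
Countermodel: at the initial state k = 2, t = 7, the precondition holds but the weakest precondition fails.
Answer: invalid


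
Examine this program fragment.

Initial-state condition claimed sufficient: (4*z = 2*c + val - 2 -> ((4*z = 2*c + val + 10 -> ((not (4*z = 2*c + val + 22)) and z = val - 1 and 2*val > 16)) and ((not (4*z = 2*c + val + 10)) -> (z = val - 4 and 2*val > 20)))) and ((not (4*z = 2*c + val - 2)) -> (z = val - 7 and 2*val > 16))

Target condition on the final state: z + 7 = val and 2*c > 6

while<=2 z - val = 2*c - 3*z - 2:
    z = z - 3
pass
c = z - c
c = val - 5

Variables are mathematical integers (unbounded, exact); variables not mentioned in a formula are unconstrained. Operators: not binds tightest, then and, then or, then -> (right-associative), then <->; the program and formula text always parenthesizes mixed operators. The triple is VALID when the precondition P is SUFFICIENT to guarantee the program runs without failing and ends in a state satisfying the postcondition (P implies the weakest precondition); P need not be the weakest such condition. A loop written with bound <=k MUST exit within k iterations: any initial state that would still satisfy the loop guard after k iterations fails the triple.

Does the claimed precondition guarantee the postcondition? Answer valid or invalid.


Working backward. After the program, the postcondition z + 7 = val and 2*c > 6 must hold; in canonical form it is z = val - 7 and 2*c > 6.
Before c := val - 5: z = val - 7 and 2*val > 16
Before c := z - c: z = val - 7 and 2*val > 16
Before skip: z = val - 7 and 2*val > 16
Before the loop (bound <=2), unroll the exhaustion recursion (WP_0 = exit-now case; WP_j = one more guarded iteration, up to j = 2):
  WP_0: (not (4*z = 2*c + val - 2)) and z = val - 7 and 2*val > 16
  WP_1: (4*z = 2*c + val - 2 -> ((not (4*z = 2*c + val + 10)) and z = val - 4 and 2*val > 16)) and ((not (4*z = 2*c + val - 2)) -> (z = val - 7 and 2*val > 16))
  WP_2: (4*z = 2*c + val - 2 -> ((4*z = 2*c + val + 10 -> ((not (4*z = 2*c + val + 22)) and z = val - 1 and 2*val > 16)) and ((not (4*z = 2*c + val + 10)) -> (z = val - 4 and 2*val > 16)))) and ((not (4*z = 2*c + val - 2)) -> (z = val - 7 and 2*val > 16))
So before the loop: (4*z = 2*c + val - 2 -> ((4*z = 2*c + val + 10 -> ((not (4*z = 2*c + val + 22)) and z = val - 1 and 2*val > 16)) and ((not (4*z = 2*c + val + 10)) -> (z = val - 4 and 2*val > 16)))) and ((not (4*z = 2*c + val - 2)) -> (z = val - 7 and 2*val > 16))
The weakest precondition is (4*z = 2*c + val - 2 -> ((4*z = 2*c + val + 10 -> ((not (4*z = 2*c + val + 22)) and z = val - 1 and 2*val > 16)) and ((not (4*z = 2*c + val + 10)) -> (z = val - 4 and 2*val > 16)))) and ((not (4*z = 2*c + val - 2)) -> (z = val - 7 and 2*val > 16)).
Check whether (4*z = 2*c + val - 2 -> ((4*z = 2*c + val + 10 -> ((not (4*z = 2*c + val + 22)) and z = val - 1 and 2*val > 16)) and ((not (4*z = 2*c + val + 10)) -> (z = val - 4 and 2*val > 20)))) and ((not (4*z = 2*c + val - 2)) -> (z = val - 7 and 2*val > 16)) implies it.
Every state satisfying the precondition satisfies the weakest precondition: the implication holds.
Answer: valid


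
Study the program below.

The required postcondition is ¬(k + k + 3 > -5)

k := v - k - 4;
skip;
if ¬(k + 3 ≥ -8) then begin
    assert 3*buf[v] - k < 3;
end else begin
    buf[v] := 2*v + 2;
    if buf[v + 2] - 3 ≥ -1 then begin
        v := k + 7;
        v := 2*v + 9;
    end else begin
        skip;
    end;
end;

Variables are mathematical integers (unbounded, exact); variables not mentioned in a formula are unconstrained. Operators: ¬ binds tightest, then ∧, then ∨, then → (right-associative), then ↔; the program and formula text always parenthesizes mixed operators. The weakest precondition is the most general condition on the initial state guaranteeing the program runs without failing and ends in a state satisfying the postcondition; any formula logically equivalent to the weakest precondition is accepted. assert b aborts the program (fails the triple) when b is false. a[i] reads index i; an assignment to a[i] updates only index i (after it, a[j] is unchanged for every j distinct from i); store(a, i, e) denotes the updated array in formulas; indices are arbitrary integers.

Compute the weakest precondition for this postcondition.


Working backward. After the program, the postcondition ¬(k + k + 3 > -5) must hold; in canonical form it is ¬(2*k > -8).
Then branch requires 3*buf[v] < k + 3 ∧ (¬(2*k > -8)); else branch requires (store(buf, v, 2*v + 2)[v + 2] ≥ 2 → (¬(2*k > -8))) ∧ ((¬(store(buf, v, 2*v + 2)[v + 2] ≥ 2)) → (¬(2*k > -8))).
Before the if: ((¬(k ≥ -11)) → (3*buf[v] < k + 3 ∧ (¬(2*k > -8)))) ∧ (k ≥ -11 → ((store(buf, v, 2*v + 2)[v + 2] ≥ 2 → (¬(2*k > -8))) ∧ ((¬(store(buf, v, 2*v + 2)[v + 2] ≥ 2)) → (¬(2*k > -8)))))
Before skip: ((¬(k ≥ -11)) → (3*buf[v] < k + 3 ∧ (¬(2*k > -8)))) ∧ (k ≥ -11 → ((store(buf, v, 2*v + 2)[v + 2] ≥ 2 → (¬(2*k > -8))) ∧ ((¬(store(buf, v, 2*v + 2)[v + 2] ≥ 2)) → (¬(2*k > -8)))))
Before k := v - k - 4: ((¬(v ≥ k - 7)) → (3*buf[v] + k < v - 1 ∧ (¬(2*v > 2*k)))) ∧ (v ≥ k - 7 → ((store(buf, v, 2*v + 2)[v + 2] ≥ 2 → (¬(2*v > 2*k))) ∧ ((¬(store(buf, v, 2*v + 2)[v + 2] ≥ 2)) → (¬(2*v > 2*k)))))
Answer: WP = ((¬(v ≥ k - 7)) → (3*buf[v] + k < v - 1 ∧ (¬(2*v > 2*k)))) ∧ (v ≥ k - 7 → ((store(buf, v, 2*v + 2)[v + 2] ≥ 2 → (¬(2*v > 2*k))) ∧ ((¬(store(buf, v, 2*v + 2)[v + 2] ≥ 2)) → (¬(2*v > 2*k)))))


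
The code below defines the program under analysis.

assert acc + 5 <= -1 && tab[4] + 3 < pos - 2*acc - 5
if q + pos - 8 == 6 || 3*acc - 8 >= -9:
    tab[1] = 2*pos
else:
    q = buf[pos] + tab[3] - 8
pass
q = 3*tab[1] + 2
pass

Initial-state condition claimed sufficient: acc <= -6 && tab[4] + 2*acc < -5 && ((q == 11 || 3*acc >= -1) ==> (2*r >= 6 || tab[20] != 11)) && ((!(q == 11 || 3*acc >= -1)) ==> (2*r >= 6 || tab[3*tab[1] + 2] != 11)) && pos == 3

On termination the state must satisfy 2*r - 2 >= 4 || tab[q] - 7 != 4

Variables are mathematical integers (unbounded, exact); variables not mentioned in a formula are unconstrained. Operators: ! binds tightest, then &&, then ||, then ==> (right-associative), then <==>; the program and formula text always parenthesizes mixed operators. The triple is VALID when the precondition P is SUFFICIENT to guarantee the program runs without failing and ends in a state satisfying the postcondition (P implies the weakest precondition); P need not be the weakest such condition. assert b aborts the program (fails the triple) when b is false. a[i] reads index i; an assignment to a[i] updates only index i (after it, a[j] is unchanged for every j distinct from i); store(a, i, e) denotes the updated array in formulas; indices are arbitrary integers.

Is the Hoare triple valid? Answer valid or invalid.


Working backward. After the program, the postcondition 2*r - 2 >= 4 || tab[q] - 7 != 4 must hold; in canonical form it is 2*r >= 6 || tab[q] != 11.
Before skip: 2*r >= 6 || tab[q] != 11
Before q := 3*tab[1] + 2: 2*r >= 6 || tab[3*tab[1] + 2] != 11
Before skip: 2*r >= 6 || tab[3*tab[1] + 2] != 11
Then branch requires 2*r >= 6 || store(tab, 1, 2*pos)[6*pos + 2] != 11; else branch requires 2*r >= 6 || tab[3*tab[1] + 2] != 11.
Before the if: ((pos + q == 14 || 3*acc >= -1) ==> (2*r >= 6 || store(tab, 1, 2*pos)[6*pos + 2] != 11)) && ((!(pos + q == 14 || 3*acc >= -1)) ==> (2*r >= 6 || tab[3*tab[1] + 2] != 11))
Before assert acc + 5 <= -1 && tab[4] + 3 < pos - 2*acc - 5: acc <= -6 && tab[4] + 2*acc < pos - 8 && ((pos + q == 14 || 3*acc >= -1) ==> (2*r >= 6 || store(tab, 1, 2*pos)[6*pos + 2] != 11)) && ((!(pos + q == 14 || 3*acc >= -1)) ==> (2*r >= 6 || tab[3*tab[1] + 2] != 11))
The weakest precondition is acc <= -6 && tab[4] + 2*acc < pos - 8 && ((pos + q == 14 || 3*acc >= -1) ==> (2*r >= 6 || store(tab, 1, 2*pos)[6*pos + 2] != 11)) && ((!(pos + q == 14 || 3*acc >= -1)) ==> (2*r >= 6 || tab[3*tab[1] + 2] != 11)).
Check whether acc <= -6 && tab[4] + 2*acc < -5 && ((q == 11 || 3*acc >= -1) ==> (2*r >= 6 || tab[20] != 11)) && ((!(q == 11 || 3*acc >= -1)) ==> (2*r >= 6 || tab[3*tab[1] + 2] != 11)) && pos == 3 implies it.
Every state satisfying the precondition satisfies the weakest precondition: the implication holds.
Answer: valid


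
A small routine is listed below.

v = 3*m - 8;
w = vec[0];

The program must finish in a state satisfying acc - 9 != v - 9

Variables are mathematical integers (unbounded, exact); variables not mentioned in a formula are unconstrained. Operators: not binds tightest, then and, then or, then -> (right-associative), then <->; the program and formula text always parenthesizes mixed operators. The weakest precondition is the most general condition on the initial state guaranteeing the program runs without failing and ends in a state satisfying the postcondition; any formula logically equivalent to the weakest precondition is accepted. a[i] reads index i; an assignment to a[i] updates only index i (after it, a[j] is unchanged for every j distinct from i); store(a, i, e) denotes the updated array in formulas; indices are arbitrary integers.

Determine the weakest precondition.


Working backward. After the program, the postcondition acc - 9 != v - 9 must hold; in canonical form it is acc != v.
Before w := vec[0]: acc != v
Before v := 3*m - 8: acc != 3*m - 8
Answer: WP = acc != 3*m - 8


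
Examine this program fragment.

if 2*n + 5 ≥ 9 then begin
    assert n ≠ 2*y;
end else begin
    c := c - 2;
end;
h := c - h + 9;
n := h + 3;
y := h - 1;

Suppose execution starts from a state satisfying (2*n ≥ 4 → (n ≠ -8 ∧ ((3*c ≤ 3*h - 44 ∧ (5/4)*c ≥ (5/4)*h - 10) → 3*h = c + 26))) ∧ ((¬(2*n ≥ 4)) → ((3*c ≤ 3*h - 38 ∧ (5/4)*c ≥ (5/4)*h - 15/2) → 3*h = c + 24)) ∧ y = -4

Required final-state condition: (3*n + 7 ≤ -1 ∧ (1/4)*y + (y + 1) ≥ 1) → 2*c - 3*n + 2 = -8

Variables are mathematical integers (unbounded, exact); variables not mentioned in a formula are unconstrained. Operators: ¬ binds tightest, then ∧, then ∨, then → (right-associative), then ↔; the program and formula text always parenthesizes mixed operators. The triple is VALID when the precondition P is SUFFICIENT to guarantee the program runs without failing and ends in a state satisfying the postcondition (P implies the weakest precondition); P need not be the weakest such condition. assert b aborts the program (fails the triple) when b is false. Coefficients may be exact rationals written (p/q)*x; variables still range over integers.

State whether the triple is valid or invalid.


Working backward. After the program, the postcondition (3*n + 7 ≤ -1 ∧ (1/4)*y + (y + 1) ≥ 1) → 2*c - 3*n + 2 = -8 must hold; in canonical form it is (3*n ≤ -8 ∧ (5/4)*y ≥ 0) → 2*c = 3*n - 10.
Before y := h - 1: (3*n ≤ -8 ∧ (5/4)*h ≥ 5/4) → 2*c = 3*n - 10
Before n := h + 3: (3*h ≤ -17 ∧ (5/4)*h ≥ 5/4) → 2*c = 3*h - 1
Before h := c - h + 9: (3*c ≤ 3*h - 44 ∧ (5/4)*c ≥ (5/4)*h - 10) → 3*h = c + 26
Then branch requires n ≠ 2*y ∧ ((3*c ≤ 3*h - 44 ∧ (5/4)*c ≥ (5/4)*h - 10) → 3*h = c + 26); else branch requires (3*c ≤ 3*h - 38 ∧ (5/4)*c ≥ (5/4)*h - 15/2) → 3*h = c + 24.
Before the if: (2*n ≥ 4 → (n ≠ 2*y ∧ ((3*c ≤ 3*h - 44 ∧ (5/4)*c ≥ (5/4)*h - 10) → 3*h = c + 26))) ∧ ((¬(2*n ≥ 4)) → ((3*c ≤ 3*h - 38 ∧ (5/4)*c ≥ (5/4)*h - 15/2) → 3*h = c + 24))
The weakest precondition is (2*n ≥ 4 → (n ≠ 2*y ∧ ((3*c ≤ 3*h - 44 ∧ (5/4)*c ≥ (5/4)*h - 10) → 3*h = c + 26))) ∧ ((¬(2*n ≥ 4)) → ((3*c ≤ 3*h - 38 ∧ (5/4)*c ≥ (5/4)*h - 15/2) → 3*h = c + 24)).
Check whether (2*n ≥ 4 → (n ≠ -8 ∧ ((3*c ≤ 3*h - 44 ∧ (5/4)*c ≥ (5/4)*h - 10) → 3*h = c + 26))) ∧ ((¬(2*n ≥ 4)) → ((3*c ≤ 3*h - 38 ∧ (5/4)*c ≥ (5/4)*h - 15/2) → 3*h = c + 24)) ∧ y = -4 implies it.
Every state satisfying the precondition satisfies the weakest precondition: the implication holds.
Answer: valid


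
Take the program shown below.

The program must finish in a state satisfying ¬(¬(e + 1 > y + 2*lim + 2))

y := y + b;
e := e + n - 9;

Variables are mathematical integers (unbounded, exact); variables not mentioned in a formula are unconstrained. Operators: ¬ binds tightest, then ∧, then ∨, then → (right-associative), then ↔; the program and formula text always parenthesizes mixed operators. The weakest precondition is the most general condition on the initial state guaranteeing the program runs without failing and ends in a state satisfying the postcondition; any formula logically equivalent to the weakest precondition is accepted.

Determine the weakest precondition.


Working backward. After the program, the postcondition ¬(¬(e + 1 > y + 2*lim + 2)) must hold; in canonical form it is e > 2*lim + y + 1.
Before e := e + n - 9: e + n > 2*lim + y + 10
Before y := y + b: e + n > b + 2*lim + y + 10
Answer: WP = e + n > b + 2*lim + y + 10


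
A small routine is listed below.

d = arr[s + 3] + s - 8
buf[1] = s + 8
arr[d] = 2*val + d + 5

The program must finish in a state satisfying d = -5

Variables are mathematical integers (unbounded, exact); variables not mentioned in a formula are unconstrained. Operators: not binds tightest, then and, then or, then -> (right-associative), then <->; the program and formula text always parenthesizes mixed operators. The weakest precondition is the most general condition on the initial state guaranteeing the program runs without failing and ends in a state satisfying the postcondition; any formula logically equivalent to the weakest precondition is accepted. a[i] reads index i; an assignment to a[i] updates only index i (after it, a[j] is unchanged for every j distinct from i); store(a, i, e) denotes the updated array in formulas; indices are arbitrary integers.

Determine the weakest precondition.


Working backward. After the program, d = -5 must hold.
Before arr[d] := 2*val + d + 5: d = -5
Before buf[1] := s + 8: d = -5
Before d := arr[s + 3] + s - 8: arr[s + 3] + s = 3
Answer: WP = arr[s + 3] + s = 3


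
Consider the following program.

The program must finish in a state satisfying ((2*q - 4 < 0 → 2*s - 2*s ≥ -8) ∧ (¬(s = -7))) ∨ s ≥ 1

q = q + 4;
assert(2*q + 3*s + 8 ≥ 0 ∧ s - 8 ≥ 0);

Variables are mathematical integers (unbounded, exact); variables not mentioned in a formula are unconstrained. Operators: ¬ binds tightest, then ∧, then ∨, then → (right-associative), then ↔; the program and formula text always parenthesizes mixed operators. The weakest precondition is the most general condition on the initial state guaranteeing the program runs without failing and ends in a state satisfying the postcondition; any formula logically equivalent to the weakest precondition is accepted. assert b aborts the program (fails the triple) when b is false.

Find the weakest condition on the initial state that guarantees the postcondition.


Working backward. After the program, the postcondition ((2*q - 4 < 0 → 2*s - 2*s ≥ -8) ∧ (¬(s = -7))) ∨ s ≥ 1 must hold; in canonical form it is (¬(s = -7)) ∨ s ≥ 1.
Before assert 2*q + 3*s + 8 ≥ 0 ∧ s - 8 ≥ 0: 2*q + 3*s ≥ -8 ∧ s ≥ 8 ∧ ((¬(s = -7)) ∨ s ≥ 1)
Before q := q + 4: 2*q + 3*s ≥ -16 ∧ s ≥ 8 ∧ ((¬(s = -7)) ∨ s ≥ 1)
Answer: WP = 2*q + 3*s ≥ -16 ∧ s ≥ 8 ∧ ((¬(s = -7)) ∨ s ≥ 1)


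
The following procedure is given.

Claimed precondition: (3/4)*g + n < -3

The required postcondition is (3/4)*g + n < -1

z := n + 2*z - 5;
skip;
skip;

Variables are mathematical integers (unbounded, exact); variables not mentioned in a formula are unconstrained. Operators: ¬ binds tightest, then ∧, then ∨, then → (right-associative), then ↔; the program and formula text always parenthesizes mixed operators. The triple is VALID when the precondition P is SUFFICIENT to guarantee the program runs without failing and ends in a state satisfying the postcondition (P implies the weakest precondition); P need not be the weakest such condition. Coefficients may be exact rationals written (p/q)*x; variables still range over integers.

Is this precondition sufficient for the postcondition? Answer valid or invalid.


Working backward. After the program, (3/4)*g + n < -1 must hold.
Before skip: (3/4)*g + n < -1
Before skip: (3/4)*g + n < -1
Before z := n + 2*z - 5: (3/4)*g + n < -1
The weakest precondition is (3/4)*g + n < -1.
Check whether (3/4)*g + n < -3 implies it.
Every state satisfying the precondition satisfies the weakest precondition: the implication holds.
Answer: valid


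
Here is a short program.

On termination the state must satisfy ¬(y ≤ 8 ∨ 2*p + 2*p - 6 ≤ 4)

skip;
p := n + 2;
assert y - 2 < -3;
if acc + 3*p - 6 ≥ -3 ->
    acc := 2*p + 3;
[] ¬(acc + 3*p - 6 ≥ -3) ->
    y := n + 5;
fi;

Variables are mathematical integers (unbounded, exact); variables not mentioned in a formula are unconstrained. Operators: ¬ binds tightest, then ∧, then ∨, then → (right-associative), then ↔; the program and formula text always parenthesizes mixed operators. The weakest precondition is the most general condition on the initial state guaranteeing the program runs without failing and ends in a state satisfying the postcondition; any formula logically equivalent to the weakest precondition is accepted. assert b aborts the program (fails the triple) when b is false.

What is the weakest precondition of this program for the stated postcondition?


Working backward. After the program, the postcondition ¬(y ≤ 8 ∨ 2*p + 2*p - 6 ≤ 4) must hold; in canonical form it is ¬(y ≤ 8 ∨ 4*p ≤ 10).
Then branch requires ¬(y ≤ 8 ∨ 4*p ≤ 10); else branch requires ¬(n ≤ 3 ∨ 4*p ≤ 10).
Before the if: (acc + 3*p ≥ 3 → (¬(y ≤ 8 ∨ 4*p ≤ 10))) ∧ ((¬(acc + 3*p ≥ 3)) → (¬(n ≤ 3 ∨ 4*p ≤ 10)))
Before assert y - 2 < -3: y < -1 ∧ (acc + 3*p ≥ 3 → (¬(y ≤ 8 ∨ 4*p ≤ 10))) ∧ ((¬(acc + 3*p ≥ 3)) → (¬(n ≤ 3 ∨ 4*p ≤ 10)))
Before p := n + 2: y < -1 ∧ (acc + 3*n ≥ -3 → (¬(y ≤ 8 ∨ 4*n ≤ 2))) ∧ ((¬(acc + 3*n ≥ -3)) → (¬(n ≤ 3 ∨ 4*n ≤ 2)))
Before skip: y < -1 ∧ (acc + 3*n ≥ -3 → (¬(y ≤ 8 ∨ 4*n ≤ 2))) ∧ ((¬(acc + 3*n ≥ -3)) → (¬(n ≤ 3 ∨ 4*n ≤ 2)))
Answer: WP = y < -1 ∧ (acc + 3*n ≥ -3 → (¬(y ≤ 8 ∨ 4*n ≤ 2))) ∧ ((¬(acc + 3*n ≥ -3)) → (¬(n ≤ 3 ∨ 4*n ≤ 2)))


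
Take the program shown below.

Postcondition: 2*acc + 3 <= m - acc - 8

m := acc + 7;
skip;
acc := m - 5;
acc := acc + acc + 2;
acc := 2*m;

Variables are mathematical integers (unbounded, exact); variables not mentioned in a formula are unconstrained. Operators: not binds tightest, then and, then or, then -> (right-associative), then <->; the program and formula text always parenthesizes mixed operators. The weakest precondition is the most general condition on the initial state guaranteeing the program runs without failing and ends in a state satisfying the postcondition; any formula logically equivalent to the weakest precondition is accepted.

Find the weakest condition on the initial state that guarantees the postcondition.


Working backward. After the program, the postcondition 2*acc + 3 <= m - acc - 8 must hold; in canonical form it is 3*acc <= m - 11.
Before acc := 2*m: 5*m <= -11
Before acc := acc + acc + 2: 5*m <= -11
Before acc := m - 5: 5*m <= -11
Before skip: 5*m <= -11
Before m := acc + 7: 5*acc <= -46
Answer: WP = 5*acc <= -46


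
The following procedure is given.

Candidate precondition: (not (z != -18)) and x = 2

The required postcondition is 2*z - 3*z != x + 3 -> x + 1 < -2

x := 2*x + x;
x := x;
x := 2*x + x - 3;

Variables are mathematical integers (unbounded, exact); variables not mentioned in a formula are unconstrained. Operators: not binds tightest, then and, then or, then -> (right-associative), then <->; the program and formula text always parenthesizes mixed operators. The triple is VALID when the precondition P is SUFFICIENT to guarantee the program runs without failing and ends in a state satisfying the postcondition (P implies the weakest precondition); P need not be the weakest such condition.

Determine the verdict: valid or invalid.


Working backward. After the program, the postcondition 2*z - 3*z != x + 3 -> x + 1 < -2 must hold; in canonical form it is x + z != -3 -> x < -3.
Before x := 2*x + x - 3: 3*x + z != 0 -> 3*x < 0
Before x := x: 3*x + z != 0 -> 3*x < 0
Before x := 2*x + x: 9*x + z != 0 -> 9*x < 0
The weakest precondition is 9*x + z != 0 -> 9*x < 0.
Check whether (not (z != -18)) and x = 2 implies it.
Every state satisfying the precondition satisfies the weakest precondition: the implication holds.
Answer: valid


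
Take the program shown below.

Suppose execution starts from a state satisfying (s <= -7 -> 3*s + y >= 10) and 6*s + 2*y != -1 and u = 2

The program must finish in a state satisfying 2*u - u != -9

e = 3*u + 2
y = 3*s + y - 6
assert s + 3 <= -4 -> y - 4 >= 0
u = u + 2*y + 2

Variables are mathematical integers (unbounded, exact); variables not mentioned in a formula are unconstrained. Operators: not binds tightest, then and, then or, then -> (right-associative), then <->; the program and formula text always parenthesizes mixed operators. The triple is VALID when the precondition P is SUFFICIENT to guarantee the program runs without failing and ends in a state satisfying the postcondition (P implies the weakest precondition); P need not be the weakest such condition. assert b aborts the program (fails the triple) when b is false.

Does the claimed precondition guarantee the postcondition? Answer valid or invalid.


Working backward. After the program, the postcondition 2*u - u != -9 must hold; in canonical form it is u != -9.
Before u := u + 2*y + 2: u + 2*y != -11
Before assert s + 3 <= -4 -> y - 4 >= 0: (s <= -7 -> y >= 4) and u + 2*y != -11
Before y := 3*s + y - 6: (s <= -7 -> 3*s + y >= 10) and 6*s + u + 2*y != 1
Before e := 3*u + 2: (s <= -7 -> 3*s + y >= 10) and 6*s + u + 2*y != 1
The weakest precondition is (s <= -7 -> 3*s + y >= 10) and 6*s + u + 2*y != 1.
Check whether (s <= -7 -> 3*s + y >= 10) and 6*s + 2*y != -1 and u = 2 implies it.
Every state satisfying the precondition satisfies the weakest precondition: the implication holds.
Answer: valid


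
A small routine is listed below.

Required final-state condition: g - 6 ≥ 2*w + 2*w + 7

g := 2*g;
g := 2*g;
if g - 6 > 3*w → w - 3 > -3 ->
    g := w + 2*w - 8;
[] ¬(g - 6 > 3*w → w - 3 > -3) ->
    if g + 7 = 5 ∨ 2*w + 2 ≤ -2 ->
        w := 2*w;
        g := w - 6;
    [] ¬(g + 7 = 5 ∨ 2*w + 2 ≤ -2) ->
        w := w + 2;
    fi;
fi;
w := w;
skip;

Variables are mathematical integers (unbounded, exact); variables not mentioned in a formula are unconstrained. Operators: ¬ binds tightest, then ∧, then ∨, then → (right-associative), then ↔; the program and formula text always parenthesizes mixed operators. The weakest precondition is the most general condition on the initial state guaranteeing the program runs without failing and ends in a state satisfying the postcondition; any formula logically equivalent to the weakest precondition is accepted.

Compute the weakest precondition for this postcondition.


Working backward. After the program, the postcondition g - 6 ≥ 2*w + 2*w + 7 must hold; in canonical form it is g ≥ 4*w + 13.
Before skip: g ≥ 4*w + 13
Before w := w: g ≥ 4*w + 13
Then branch requires w ≤ -21; else branch requires ((g = -2 ∨ 2*w ≤ -4) → 6*w ≤ -19) ∧ ((¬(g = -2 ∨ 2*w ≤ -4)) → g ≥ 4*w + 21).
Before the if: ((g > 3*w + 6 → w > 0) → w ≤ -21) ∧ ((¬(g > 3*w + 6 → w > 0)) → (((g = -2 ∨ 2*w ≤ -4) → 6*w ≤ -19) ∧ ((¬(g = -2 ∨ 2*w ≤ -4)) → g ≥ 4*w + 21)))
Before g := 2*g: ((2*g > 3*w + 6 → w > 0) → w ≤ -21) ∧ ((¬(2*g > 3*w + 6 → w > 0)) → (((2*g = -2 ∨ 2*w ≤ -4) → 6*w ≤ -19) ∧ ((¬(2*g = -2 ∨ 2*w ≤ -4)) → 2*g ≥ 4*w + 21)))
Before g := 2*g: ((4*g > 3*w + 6 → w > 0) → w ≤ -21) ∧ ((¬(4*g > 3*w + 6 → w > 0)) → (((4*g = -2 ∨ 2*w ≤ -4) → 6*w ≤ -19) ∧ ((¬(4*g = -2 ∨ 2*w ≤ -4)) → 4*g ≥ 4*w + 21)))
Answer: WP = ((4*g > 3*w + 6 → w > 0) → w ≤ -21) ∧ ((¬(4*g > 3*w + 6 → w > 0)) → (((4*g = -2 ∨ 2*w ≤ -4) → 6*w ≤ -19) ∧ ((¬(4*g = -2 ∨ 2*w ≤ -4)) → 4*g ≥ 4*w + 21)))


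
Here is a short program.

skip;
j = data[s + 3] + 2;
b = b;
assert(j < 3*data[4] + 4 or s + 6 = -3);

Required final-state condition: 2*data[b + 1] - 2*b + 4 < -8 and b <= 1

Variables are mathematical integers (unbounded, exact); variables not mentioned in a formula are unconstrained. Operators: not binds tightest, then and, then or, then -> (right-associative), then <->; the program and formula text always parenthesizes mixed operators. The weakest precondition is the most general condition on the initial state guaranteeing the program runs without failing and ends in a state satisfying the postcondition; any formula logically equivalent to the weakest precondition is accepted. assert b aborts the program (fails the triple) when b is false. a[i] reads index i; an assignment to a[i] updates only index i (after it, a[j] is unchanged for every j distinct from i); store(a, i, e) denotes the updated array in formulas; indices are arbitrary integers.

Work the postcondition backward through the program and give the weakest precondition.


Working backward. After the program, the postcondition 2*data[b + 1] - 2*b + 4 < -8 and b <= 1 must hold; in canonical form it is 2*data[b + 1] < 2*b - 12 and b <= 1.
Before assert j < 3*data[4] + 4 or s + 6 = -3: (j < 3*data[4] + 4 or s = -9) and 2*data[b + 1] < 2*b - 12 and b <= 1
Before b := b: (j < 3*data[4] + 4 or s = -9) and 2*data[b + 1] < 2*b - 12 and b <= 1
Before j := data[s + 3] + 2: (data[s + 3] < 3*data[4] + 2 or s = -9) and 2*data[b + 1] < 2*b - 12 and b <= 1
Before skip: (data[s + 3] < 3*data[4] + 2 or s = -9) and 2*data[b + 1] < 2*b - 12 and b <= 1
Answer: WP = (data[s + 3] < 3*data[4] + 2 or s = -9) and 2*data[b + 1] < 2*b - 12 and b <= 1
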